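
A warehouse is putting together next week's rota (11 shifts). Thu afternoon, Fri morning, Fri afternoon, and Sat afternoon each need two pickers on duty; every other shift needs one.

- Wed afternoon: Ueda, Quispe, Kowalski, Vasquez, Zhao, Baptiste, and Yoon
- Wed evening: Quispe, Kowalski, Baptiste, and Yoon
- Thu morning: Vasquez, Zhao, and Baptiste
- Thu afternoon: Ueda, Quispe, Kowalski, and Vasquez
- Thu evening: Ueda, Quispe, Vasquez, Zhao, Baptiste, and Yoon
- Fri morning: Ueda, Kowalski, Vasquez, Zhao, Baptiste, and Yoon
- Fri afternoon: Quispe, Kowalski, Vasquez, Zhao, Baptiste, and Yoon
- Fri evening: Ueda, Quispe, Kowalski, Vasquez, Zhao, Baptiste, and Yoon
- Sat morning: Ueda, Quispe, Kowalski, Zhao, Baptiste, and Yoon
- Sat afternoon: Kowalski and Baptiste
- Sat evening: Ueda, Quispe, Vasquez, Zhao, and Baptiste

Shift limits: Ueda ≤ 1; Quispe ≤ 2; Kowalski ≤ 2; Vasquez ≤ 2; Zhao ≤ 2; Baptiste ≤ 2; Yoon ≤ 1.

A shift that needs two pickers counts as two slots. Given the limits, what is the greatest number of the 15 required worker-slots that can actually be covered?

Total capacity across all pickers is 1+2+2+2+2+2+1 = 12, and 15 slots are needed, so at most 12 can be filled.
An assignment achieving 12: Wed evening→Quispe, Thu morning→Vasquez, Thu afternoon→Ueda+Quispe, Thu evening→Zhao, Fri morning→Kowalski+Zhao, Fri afternoon→Baptiste+Yoon, Sat afternoon→Kowalski+Baptiste, Sat evening→Vasquez.
Loads: Ueda 1/1, Quispe 2/2, Kowalski 2/2, Vasquez 2/2, Zhao 2/2, Baptiste 2/2, Yoon 1/1.

12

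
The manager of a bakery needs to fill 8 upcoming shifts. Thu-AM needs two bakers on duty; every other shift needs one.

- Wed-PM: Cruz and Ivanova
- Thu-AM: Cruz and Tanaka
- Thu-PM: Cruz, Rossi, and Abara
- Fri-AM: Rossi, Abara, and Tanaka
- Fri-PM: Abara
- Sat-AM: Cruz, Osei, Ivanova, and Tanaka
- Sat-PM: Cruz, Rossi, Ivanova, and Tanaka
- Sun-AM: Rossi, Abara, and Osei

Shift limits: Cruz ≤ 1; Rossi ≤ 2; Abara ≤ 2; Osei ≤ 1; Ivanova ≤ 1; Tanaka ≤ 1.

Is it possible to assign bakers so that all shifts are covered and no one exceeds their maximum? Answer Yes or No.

No

Total capacity is 1+2+2+1+1+1 = 8 but 9 worker-slots are needed — infeasible.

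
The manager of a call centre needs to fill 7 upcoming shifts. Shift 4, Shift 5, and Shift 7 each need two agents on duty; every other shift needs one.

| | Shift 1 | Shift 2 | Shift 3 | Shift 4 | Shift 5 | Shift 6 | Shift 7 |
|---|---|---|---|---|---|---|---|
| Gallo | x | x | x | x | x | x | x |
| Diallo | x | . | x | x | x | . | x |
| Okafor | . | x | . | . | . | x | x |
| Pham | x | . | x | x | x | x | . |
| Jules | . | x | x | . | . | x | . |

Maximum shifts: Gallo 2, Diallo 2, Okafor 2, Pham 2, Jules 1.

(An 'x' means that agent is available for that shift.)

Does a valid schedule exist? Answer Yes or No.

Total capacity is 2+2+2+2+1 = 9 but 10 worker-slots are needed — infeasible.

No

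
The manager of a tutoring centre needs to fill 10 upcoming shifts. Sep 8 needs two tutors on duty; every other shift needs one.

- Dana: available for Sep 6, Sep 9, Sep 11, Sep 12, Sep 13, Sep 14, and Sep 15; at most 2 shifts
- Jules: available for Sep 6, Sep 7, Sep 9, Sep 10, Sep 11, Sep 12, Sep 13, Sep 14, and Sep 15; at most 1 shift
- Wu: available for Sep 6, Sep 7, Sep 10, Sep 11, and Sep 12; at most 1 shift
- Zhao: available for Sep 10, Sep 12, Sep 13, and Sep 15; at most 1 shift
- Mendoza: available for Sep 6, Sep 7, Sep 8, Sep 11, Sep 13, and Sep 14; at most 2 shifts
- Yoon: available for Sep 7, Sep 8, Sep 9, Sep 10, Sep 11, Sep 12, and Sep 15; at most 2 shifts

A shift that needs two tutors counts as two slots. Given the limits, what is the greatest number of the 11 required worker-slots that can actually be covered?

Total capacity across all tutors is 2+1+1+1+2+2 = 9, and 11 slots are needed, so at most 9 can be filled.
An assignment achieving 9: Sep 6→Jules, Sep 7→Wu, Sep 8→Mendoza+Yoon, Sep 9→Dana, Sep 10→Zhao, Sep 13→Mendoza, Sep 14→Dana, Sep 15→Yoon.
Loads: Dana 2/2, Jules 1/1, Wu 1/1, Zhao 1/1, Mendoza 2/2, Yoon 2/2.

9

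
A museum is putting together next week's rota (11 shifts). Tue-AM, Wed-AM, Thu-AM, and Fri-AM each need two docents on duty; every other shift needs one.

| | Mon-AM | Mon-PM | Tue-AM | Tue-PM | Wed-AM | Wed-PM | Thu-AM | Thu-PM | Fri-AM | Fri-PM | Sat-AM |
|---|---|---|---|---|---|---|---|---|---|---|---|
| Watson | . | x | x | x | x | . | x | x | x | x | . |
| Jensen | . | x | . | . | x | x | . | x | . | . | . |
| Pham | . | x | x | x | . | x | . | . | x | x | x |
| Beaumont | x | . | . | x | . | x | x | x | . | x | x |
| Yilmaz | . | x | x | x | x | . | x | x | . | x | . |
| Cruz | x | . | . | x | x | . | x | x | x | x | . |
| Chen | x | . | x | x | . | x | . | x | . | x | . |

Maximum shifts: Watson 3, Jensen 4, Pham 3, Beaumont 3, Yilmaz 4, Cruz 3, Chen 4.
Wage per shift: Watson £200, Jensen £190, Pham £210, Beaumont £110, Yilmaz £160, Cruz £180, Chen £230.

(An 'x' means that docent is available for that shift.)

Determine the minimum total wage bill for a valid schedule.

£2480

Picking the cheapest available docent for each shift independently would cost £2170, but that ignores the shift limits.
An optimal schedule: Mon-AM→Beaumont, Mon-PM→Yilmaz, Tue-AM→Yilmaz+Watson, Tue-PM→Beaumont, Wed-AM→Yilmaz+Jensen, Wed-PM→Jensen, Thu-AM→Yilmaz+Cruz, Thu-PM→Jensen, Fri-AM→Cruz+Watson, Fri-PM→Cruz, Sat-AM→Beaumont.
Total: 110 + 160 + 160 + 200 + 110 + 160 + 190 + 190 + 160 + 180 + 190 + 180 + 200 + 180 + 110 = £2480.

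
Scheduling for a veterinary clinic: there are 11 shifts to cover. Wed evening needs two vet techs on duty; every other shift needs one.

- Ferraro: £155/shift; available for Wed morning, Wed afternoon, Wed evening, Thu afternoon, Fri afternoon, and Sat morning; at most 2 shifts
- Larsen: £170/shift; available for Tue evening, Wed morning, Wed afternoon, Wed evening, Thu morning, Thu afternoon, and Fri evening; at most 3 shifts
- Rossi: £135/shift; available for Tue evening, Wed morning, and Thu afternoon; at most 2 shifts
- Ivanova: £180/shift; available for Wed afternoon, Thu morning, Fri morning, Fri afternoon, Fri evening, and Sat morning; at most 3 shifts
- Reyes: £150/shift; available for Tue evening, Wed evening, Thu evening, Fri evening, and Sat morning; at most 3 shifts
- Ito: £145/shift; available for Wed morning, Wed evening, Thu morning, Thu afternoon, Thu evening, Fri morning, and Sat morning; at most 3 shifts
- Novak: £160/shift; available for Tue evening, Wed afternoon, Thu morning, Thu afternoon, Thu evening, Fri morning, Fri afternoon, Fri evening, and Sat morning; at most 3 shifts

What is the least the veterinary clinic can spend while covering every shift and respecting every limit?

£1785

Picking the cheapest available vet tech for each shift independently would cost £1740, but that ignores the shift limits.
An optimal schedule: Tue evening→Rossi, Wed morning→Rossi, Wed afternoon→Ferraro, Wed evening→Ito+Reyes, Thu morning→Novak, Thu afternoon→Novak, Thu evening→Ito, Fri morning→Ito, Fri afternoon→Ferraro, Fri evening→Reyes, Sat morning→Reyes.
Total: 135 + 135 + 155 + 145 + 150 + 160 + 160 + 145 + 145 + 155 + 150 + 150 = £1785.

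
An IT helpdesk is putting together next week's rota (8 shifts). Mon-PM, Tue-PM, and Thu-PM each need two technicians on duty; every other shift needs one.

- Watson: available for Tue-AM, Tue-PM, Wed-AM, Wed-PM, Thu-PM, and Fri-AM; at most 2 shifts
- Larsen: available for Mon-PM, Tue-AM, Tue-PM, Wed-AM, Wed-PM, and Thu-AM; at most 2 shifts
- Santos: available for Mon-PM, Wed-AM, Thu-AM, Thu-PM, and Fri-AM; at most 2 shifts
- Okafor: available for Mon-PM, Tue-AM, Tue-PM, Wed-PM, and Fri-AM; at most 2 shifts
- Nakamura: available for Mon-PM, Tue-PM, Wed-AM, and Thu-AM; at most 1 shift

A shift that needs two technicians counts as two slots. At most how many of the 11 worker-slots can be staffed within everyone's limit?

Total capacity across all technicians is 2+2+2+2+1 = 9, and 11 slots are needed, so at most 9 can be filled.
An assignment achieving 9: Mon-PM→Okafor+Nakamura, Tue-AM→Watson, Tue-PM→Okafor, Wed-PM→Larsen, Thu-AM→Larsen, Thu-PM→Watson+Santos, Fri-AM→Santos.
Loads: Watson 2/2, Larsen 2/2, Santos 2/2, Okafor 2/2, Nakamura 1/1.

9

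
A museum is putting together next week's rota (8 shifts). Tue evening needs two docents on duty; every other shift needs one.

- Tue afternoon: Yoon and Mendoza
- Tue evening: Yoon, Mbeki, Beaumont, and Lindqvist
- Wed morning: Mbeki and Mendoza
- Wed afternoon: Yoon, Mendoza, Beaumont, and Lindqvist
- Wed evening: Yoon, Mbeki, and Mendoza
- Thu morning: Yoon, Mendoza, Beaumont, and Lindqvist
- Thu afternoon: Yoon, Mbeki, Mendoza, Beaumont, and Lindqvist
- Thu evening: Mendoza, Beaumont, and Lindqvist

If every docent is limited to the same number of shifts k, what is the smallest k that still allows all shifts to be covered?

With 5 docents and 9 worker-slots to fill, someone must work at least ⌈9/5⌉ = 2 shifts, so k ≥ 2.
k = 2 works: Tue afternoon→Yoon, Tue evening→Beaumont+Lindqvist, Wed morning→Mbeki, Wed afternoon→Mendoza, Wed evening→Yoon, Thu morning→Beaumont, Thu afternoon→Mbeki, Thu evening→Mendoza.
Loads: Yoon 2, Mbeki 2, Mendoza 2, Beaumont 2, Lindqvist 1 — all ≤ 2.

2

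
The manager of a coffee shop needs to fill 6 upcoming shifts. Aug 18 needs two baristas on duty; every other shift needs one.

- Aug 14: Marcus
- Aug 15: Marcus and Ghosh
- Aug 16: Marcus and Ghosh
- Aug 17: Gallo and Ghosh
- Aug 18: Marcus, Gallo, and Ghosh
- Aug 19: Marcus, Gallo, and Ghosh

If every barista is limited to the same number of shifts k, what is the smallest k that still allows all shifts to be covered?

With 3 baristas and 7 worker-slots to fill, someone must work at least ⌈7/3⌉ = 3 shifts, so k ≥ 3.
k = 3 works: Aug 14→Marcus, Aug 15→Marcus, Aug 16→Marcus, Aug 17→Gallo, Aug 18→Gallo+Ghosh, Aug 19→Gallo.
Loads: Marcus 3, Gallo 3, Ghosh 1 — all ≤ 3.

3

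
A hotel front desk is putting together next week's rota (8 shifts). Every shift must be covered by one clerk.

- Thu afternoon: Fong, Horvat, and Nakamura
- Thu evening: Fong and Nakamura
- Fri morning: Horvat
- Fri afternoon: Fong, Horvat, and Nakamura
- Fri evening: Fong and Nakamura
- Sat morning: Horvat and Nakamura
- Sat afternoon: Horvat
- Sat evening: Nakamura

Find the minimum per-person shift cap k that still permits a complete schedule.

With 3 clerks and 8 worker-slots to fill, someone must work at least ⌈8/3⌉ = 3 shifts, so k ≥ 3.
k = 3 works: Thu afternoon→Fong, Thu evening→Fong, Fri morning→Horvat, Fri afternoon→Nakamura, Fri evening→Fong, Sat morning→Horvat, Sat afternoon→Horvat, Sat evening→Nakamura.
Loads: Fong 3, Horvat 3, Nakamura 2 — all ≤ 3.

3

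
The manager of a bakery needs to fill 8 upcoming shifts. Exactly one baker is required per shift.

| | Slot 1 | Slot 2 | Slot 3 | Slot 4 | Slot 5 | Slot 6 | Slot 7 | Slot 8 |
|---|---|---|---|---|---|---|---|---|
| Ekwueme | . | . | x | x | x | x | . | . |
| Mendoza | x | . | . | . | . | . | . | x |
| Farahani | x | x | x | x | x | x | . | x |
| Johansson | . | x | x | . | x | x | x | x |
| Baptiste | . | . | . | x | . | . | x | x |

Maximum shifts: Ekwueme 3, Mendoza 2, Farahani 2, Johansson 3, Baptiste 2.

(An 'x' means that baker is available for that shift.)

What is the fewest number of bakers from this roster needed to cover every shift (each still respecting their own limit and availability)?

3

8 slots to fill and no one can take more than 3, so at least ⌈8/3⌉ = 3 bakers are needed.
Ekwueme, Mendoza, and Johansson alone can cover everything: Slot 1→Mendoza, Slot 2→Johansson, Slot 3→Ekwueme, Slot 4→Ekwueme, Slot 5→Ekwueme, Slot 6→Johansson, Slot 7→Johansson, Slot 8→Mendoza.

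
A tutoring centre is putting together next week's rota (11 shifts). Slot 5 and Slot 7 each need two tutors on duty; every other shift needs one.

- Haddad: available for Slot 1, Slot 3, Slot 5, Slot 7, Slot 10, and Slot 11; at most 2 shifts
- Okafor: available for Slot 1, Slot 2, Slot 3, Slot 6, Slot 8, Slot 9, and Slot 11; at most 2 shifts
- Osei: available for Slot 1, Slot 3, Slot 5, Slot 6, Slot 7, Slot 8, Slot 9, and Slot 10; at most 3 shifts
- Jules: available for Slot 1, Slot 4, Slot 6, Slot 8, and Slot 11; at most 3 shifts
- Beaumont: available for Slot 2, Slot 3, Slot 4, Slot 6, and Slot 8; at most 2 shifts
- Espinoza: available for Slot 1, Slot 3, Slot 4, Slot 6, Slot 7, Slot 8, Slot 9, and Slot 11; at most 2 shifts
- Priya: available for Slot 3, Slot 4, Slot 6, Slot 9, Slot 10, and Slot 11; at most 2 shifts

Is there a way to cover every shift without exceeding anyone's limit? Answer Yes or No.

Yes

Slot 5 can only be covered by Haddad and Osei, so that assignment is forced.
One valid schedule: Slot 1→Jules, Slot 2→Okafor, Slot 3→Beaumont, Slot 4→Jules, Slot 5→Haddad+Osei, Slot 6→Beaumont, Slot 7→Haddad+Osei, Slot 8→Jules, Slot 9→Okafor, Slot 10→Osei, Slot 11→Espinoza.
Loads: Haddad 2/2, Okafor 2/2, Osei 3/3, Jules 3/3, Beaumont 2/2, Espinoza 1/2, Priya 0/2 — all within limits.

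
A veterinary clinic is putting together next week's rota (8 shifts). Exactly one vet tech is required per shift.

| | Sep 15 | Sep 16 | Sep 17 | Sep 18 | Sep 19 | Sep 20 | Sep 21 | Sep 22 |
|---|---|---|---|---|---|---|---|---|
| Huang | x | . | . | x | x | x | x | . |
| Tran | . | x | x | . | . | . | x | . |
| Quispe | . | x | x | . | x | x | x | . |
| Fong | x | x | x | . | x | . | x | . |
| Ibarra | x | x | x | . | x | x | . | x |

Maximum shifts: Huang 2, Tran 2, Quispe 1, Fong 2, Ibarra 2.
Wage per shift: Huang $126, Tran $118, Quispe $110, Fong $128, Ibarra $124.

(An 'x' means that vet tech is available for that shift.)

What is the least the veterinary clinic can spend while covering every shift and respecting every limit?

$974

Sep 18 can only be covered by Huang, so that assignment is forced.
Sep 22 can only be covered by Ibarra, so that assignment is forced.
Picking the cheapest available vet tech for each shift independently would cost $924, but that ignores the shift limits.
An optimal schedule: Sep 15→Ibarra, Sep 16→Tran, Sep 17→Tran, Sep 18→Huang, Sep 19→Huang, Sep 20→Quispe, Sep 21→Fong, Sep 22→Ibarra.
Total: 124 + 118 + 118 + 126 + 126 + 110 + 128 + 124 = $974.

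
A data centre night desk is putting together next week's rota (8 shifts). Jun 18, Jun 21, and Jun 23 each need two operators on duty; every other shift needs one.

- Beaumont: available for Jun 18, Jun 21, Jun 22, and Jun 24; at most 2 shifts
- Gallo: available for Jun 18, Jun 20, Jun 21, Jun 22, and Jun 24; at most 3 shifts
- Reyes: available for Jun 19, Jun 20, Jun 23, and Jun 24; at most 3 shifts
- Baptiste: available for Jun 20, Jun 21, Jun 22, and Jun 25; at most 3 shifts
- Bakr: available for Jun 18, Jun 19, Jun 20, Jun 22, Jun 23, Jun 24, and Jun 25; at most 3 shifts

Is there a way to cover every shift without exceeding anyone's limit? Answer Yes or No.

Jun 23 can only be covered by Reyes and Bakr, so that assignment is forced.
One valid schedule: Jun 18→Beaumont+Gallo, Jun 19→Reyes, Jun 20→Gallo, Jun 21→Beaumont+Gallo, Jun 22→Baptiste, Jun 23→Reyes+Bakr, Jun 24→Reyes, Jun 25→Baptiste.
Loads: Beaumont 2/2, Gallo 3/3, Reyes 3/3, Baptiste 2/3, Bakr 1/3 — all within limits.

Yes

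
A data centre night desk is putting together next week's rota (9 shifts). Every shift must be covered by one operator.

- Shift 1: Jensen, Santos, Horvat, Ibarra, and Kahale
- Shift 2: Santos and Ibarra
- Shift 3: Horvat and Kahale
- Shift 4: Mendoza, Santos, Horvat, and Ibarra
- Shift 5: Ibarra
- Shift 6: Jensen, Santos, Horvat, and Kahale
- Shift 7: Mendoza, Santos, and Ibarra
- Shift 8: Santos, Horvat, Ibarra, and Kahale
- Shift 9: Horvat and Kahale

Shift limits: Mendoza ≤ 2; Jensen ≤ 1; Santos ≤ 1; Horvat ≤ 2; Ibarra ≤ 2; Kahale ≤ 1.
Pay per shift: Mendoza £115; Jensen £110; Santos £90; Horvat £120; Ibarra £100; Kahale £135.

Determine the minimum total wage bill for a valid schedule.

£1005

Shift 5 can only be covered by Ibarra, so that assignment is forced.
Picking the cheapest available operator for each shift independently would cost £880, but that ignores the shift limits.
An optimal schedule: Shift 1→Kahale, Shift 2→Santos, Shift 3→Horvat, Shift 4→Mendoza, Shift 5→Ibarra, Shift 6→Jensen, Shift 7→Mendoza, Shift 8→Ibarra, Shift 9→Horvat.
Total: 135 + 90 + 120 + 115 + 100 + 110 + 115 + 100 + 120 = £1005.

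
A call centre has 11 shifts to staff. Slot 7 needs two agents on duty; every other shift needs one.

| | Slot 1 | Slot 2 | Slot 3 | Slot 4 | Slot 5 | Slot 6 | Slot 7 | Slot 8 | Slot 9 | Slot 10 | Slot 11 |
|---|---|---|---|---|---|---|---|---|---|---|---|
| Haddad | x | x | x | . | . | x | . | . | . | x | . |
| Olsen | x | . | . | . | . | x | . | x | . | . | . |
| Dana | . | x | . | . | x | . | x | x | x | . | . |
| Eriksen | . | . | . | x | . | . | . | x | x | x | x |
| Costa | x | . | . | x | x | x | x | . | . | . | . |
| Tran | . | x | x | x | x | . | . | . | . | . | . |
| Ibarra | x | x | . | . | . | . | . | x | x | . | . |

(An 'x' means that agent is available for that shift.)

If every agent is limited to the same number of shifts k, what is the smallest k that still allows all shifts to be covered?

2

With 7 agents and 12 worker-slots to fill, someone must work at least ⌈12/7⌉ = 2 shifts, so k ≥ 2.
k = 2 works: Slot 1→Olsen, Slot 2→Tran, Slot 3→Haddad, Slot 4→Eriksen, Slot 5→Dana, Slot 6→Olsen, Slot 7→Dana+Costa, Slot 8→Ibarra, Slot 9→Ibarra, Slot 10→Haddad, Slot 11→Eriksen.
Loads: Haddad 2, Olsen 2, Dana 2, Eriksen 2, Costa 1, Tran 1, Ibarra 2 — all ≤ 2.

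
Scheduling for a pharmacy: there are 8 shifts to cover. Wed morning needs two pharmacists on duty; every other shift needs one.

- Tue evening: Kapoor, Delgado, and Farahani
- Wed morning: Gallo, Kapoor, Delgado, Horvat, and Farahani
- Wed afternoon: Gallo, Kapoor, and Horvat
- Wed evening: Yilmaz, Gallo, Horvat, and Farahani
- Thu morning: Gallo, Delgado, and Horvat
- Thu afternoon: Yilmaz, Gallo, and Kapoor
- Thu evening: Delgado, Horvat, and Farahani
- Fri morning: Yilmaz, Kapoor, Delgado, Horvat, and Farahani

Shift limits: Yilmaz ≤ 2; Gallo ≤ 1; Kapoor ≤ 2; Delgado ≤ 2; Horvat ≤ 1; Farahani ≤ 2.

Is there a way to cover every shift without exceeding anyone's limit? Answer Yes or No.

Yes

One valid schedule: Tue evening→Kapoor, Wed morning→Horvat+Farahani, Wed afternoon→Gallo, Wed evening→Yilmaz, Thu morning→Delgado, Thu afternoon→Yilmaz, Thu evening→Delgado, Fri morning→Kapoor.
Loads: Yilmaz 2/2, Gallo 1/1, Kapoor 2/2, Delgado 2/2, Horvat 1/1, Farahani 1/2 — all within limits.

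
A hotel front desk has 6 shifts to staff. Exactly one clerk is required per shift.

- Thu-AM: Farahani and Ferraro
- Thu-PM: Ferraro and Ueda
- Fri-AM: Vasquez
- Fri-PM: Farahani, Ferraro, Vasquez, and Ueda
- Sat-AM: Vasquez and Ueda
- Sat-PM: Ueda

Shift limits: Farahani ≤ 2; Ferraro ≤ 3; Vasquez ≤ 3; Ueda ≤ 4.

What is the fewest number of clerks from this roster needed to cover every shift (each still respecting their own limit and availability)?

3

6 slots to fill and no one can take more than 4, so at least ⌈6/4⌉ = 2 clerks are needed.
Shifts {Thu-AM, Fri-AM, Sat-PM} need 3 slots, but among the clerks available for them (Farahani, Ferraro, Vasquez, and Ueda) any 2 together supply at most 2. So 2 clerks are not enough.
Farahani, Vasquez, and Ueda alone can cover everything: Thu-AM→Farahani, Thu-PM→Ueda, Fri-AM→Vasquez, Fri-PM→Farahani, Sat-AM→Vasquez, Sat-PM→Ueda.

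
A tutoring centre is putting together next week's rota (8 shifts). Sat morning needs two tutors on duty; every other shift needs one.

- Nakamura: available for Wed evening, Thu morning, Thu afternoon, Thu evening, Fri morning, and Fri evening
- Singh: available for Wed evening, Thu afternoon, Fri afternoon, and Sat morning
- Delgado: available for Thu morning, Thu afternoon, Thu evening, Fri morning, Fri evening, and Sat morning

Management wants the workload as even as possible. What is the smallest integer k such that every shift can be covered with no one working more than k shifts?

With 3 tutors and 9 worker-slots to fill, someone must work at least ⌈9/3⌉ = 3 shifts, so k ≥ 3.
k = 3 works: Wed evening→Nakamura, Thu morning→Nakamura, Thu afternoon→Singh, Thu evening→Nakamura, Fri morning→Delgado, Fri afternoon→Singh, Fri evening→Delgado, Sat morning→Singh+Delgado.
Loads: Nakamura 3, Singh 3, Delgado 3 — all ≤ 3.

3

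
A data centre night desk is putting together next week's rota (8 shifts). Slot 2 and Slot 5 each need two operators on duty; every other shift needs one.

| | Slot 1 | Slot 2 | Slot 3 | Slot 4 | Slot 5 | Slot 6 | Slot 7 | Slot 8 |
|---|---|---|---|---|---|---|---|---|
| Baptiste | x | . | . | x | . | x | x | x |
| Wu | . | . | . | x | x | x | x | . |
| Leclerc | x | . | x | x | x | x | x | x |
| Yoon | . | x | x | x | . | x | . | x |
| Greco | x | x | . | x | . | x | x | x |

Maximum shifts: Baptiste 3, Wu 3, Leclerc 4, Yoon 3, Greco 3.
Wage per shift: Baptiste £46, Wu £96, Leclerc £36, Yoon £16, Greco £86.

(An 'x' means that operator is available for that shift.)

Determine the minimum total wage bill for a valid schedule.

Slot 2 can only be covered by Yoon and Greco, so that assignment is forced.
Slot 5 can only be covered by Wu and Leclerc, so that assignment is forced.
Picking the cheapest available operator for each shift independently would cost £370, but that ignores the shift limits.
An optimal schedule: Slot 1→Leclerc, Slot 2→Yoon+Greco, Slot 3→Yoon, Slot 4→Leclerc, Slot 5→Leclerc+Wu, Slot 6→Baptiste, Slot 7→Leclerc, Slot 8→Yoon.
Total: 36 + 16 + 86 + 16 + 36 + 36 + 96 + 46 + 36 + 16 = £420.

£420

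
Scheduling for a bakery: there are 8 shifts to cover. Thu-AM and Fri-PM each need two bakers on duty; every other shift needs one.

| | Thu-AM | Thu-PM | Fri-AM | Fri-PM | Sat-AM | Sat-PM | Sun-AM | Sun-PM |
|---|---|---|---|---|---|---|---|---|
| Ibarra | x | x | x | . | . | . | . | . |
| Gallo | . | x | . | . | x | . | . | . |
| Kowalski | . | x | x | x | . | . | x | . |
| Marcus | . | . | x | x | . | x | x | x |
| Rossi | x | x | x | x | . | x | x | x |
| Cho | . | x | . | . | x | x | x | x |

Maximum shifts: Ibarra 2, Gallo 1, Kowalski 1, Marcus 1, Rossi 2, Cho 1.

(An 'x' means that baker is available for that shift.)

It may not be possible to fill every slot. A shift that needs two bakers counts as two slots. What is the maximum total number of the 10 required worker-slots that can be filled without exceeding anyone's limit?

Total capacity across all bakers is 2+1+1+1+2+1 = 8, and 10 slots are needed, so at most 8 can be filled.
An assignment achieving 8: Thu-AM→Ibarra+Rossi, Fri-AM→Ibarra, Fri-PM→Kowalski+Marcus, Sat-AM→Gallo, Sat-PM→Rossi, Sun-PM→Cho.
Loads: Ibarra 2/2, Gallo 1/1, Kowalski 1/1, Marcus 1/1, Rossi 2/2, Cho 1/1.

8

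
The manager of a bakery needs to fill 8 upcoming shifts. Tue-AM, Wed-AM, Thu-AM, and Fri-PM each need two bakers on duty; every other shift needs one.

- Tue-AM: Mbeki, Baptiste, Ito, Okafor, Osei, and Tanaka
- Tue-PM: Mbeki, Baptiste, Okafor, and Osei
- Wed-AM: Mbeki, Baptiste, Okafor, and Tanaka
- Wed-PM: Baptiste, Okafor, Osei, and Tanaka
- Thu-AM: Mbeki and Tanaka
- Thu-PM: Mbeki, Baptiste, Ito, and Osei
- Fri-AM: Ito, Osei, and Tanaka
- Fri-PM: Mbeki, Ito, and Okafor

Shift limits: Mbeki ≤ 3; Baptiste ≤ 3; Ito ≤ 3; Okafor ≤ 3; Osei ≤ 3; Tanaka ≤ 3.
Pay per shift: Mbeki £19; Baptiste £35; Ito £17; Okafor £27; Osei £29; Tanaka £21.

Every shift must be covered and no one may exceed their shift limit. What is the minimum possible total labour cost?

£252

Thu-AM can only be covered by Mbeki and Tanaka, so that assignment is forced.
Picking the cheapest available baker for each shift independently would cost £226, but that ignores the shift limits.
An optimal schedule: Tue-AM→Tanaka+Okafor, Tue-PM→Mbeki, Wed-AM→Tanaka+Okafor, Wed-PM→Okafor, Thu-AM→Mbeki+Tanaka, Thu-PM→Ito, Fri-AM→Ito, Fri-PM→Ito+Mbeki.
Total: 21 + 27 + 19 + 21 + 27 + 27 + 19 + 21 + 17 + 17 + 17 + 19 = £252.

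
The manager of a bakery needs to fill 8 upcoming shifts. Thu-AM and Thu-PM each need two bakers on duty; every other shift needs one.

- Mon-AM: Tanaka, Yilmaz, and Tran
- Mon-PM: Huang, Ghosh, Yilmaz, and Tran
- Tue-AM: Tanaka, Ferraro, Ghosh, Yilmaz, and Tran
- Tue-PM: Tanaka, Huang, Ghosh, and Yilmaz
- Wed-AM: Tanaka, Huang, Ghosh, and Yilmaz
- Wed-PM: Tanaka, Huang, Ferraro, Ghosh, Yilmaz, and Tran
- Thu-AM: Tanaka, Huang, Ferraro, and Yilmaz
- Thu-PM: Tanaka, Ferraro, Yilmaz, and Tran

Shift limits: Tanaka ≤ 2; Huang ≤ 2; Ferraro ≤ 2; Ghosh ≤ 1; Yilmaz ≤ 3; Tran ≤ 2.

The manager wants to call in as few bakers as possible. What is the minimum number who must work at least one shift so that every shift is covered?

10 slots to fill and no one can take more than 3, so at least ⌈10/3⌉ = 4 bakers are needed.
Any 4 bakers together have capacity at most 3+2+2+2 = 9 < 10 slots, so 4 can never suffice.
Tanaka, Huang, Ferraro, Ghosh, and Yilmaz alone can cover everything: Mon-AM→Tanaka, Mon-PM→Huang, Tue-AM→Ferraro, Tue-PM→Ghosh, Wed-AM→Yilmaz, Wed-PM→Yilmaz, Thu-AM→Huang+Yilmaz, Thu-PM→Tanaka+Ferraro.

5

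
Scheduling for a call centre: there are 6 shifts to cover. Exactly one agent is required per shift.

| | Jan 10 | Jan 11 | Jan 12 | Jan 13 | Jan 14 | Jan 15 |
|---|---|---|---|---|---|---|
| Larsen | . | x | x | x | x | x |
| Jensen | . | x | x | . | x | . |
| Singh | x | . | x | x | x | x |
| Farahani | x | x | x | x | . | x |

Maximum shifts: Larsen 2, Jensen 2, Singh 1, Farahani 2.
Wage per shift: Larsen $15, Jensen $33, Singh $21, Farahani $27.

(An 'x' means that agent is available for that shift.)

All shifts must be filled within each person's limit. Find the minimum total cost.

$138

Picking the cheapest available agent for each shift independently would cost $96, but that ignores the shift limits.
An optimal schedule: Jan 10→Singh, Jan 11→Larsen, Jan 12→Farahani, Jan 13→Larsen, Jan 14→Jensen, Jan 15→Farahani.
Total: 21 + 15 + 27 + 15 + 33 + 27 = $138.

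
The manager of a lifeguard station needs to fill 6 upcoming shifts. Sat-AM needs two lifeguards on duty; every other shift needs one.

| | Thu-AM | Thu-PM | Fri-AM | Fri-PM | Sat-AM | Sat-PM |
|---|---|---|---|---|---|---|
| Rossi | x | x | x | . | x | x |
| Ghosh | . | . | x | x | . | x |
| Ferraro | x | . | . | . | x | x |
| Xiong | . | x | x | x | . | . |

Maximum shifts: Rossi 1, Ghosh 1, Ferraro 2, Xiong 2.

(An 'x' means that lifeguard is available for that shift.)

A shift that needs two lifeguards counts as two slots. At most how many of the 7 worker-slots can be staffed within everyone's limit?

Total capacity across all lifeguards is 1+1+2+2 = 6, and 7 slots are needed, so at most 6 can be filled.
An assignment achieving 6: Thu-AM→Rossi, Thu-PM→Xiong, Fri-AM→Xiong, Fri-PM→Ghosh, Sat-AM→Ferraro, Sat-PM→Ferraro.
Loads: Rossi 1/1, Ghosh 1/1, Ferraro 2/2, Xiong 2/2.

6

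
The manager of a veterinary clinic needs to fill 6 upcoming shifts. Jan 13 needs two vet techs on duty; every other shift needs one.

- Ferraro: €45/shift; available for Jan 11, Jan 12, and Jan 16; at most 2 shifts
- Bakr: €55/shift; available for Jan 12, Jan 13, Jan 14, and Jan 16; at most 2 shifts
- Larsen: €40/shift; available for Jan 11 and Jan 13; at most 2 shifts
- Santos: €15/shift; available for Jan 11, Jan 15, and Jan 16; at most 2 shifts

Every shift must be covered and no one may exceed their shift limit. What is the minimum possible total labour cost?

€265

Jan 13 can only be covered by Bakr and Larsen, so that assignment is forced.
Jan 14 can only be covered by Bakr, so that assignment is forced.
Jan 15 can only be covered by Santos, so that assignment is forced.
Picking the cheapest available vet tech for each shift independently would cost €240, but that ignores the shift limits.
An optimal schedule: Jan 11→Larsen, Jan 12→Ferraro, Jan 13→Larsen+Bakr, Jan 14→Bakr, Jan 15→Santos, Jan 16→Santos.
Total: 40 + 45 + 40 + 55 + 55 + 15 + 15 = €265.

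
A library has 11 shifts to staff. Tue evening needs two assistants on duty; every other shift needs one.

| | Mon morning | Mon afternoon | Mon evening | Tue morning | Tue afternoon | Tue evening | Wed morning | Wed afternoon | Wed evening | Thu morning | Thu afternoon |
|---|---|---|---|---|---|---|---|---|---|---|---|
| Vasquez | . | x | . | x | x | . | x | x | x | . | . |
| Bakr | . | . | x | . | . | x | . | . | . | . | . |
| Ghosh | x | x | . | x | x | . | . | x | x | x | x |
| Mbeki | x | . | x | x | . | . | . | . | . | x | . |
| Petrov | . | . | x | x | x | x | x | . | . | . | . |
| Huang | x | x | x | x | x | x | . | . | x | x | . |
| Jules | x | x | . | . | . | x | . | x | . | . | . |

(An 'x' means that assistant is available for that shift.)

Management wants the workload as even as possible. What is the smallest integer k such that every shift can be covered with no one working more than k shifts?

With 7 assistants and 12 worker-slots to fill, someone must work at least ⌈12/7⌉ = 2 shifts, so k ≥ 2.
k = 2 works: Mon morning→Mbeki, Mon afternoon→Huang, Mon evening→Bakr, Tue morning→Petrov, Tue afternoon→Petrov, Tue evening→Bakr+Huang, Wed morning→Vasquez, Wed afternoon→Vasquez, Wed evening→Ghosh, Thu morning→Mbeki, Thu afternoon→Ghosh.
Loads: Vasquez 2, Bakr 2, Ghosh 2, Mbeki 2, Petrov 2, Huang 2, Jules 0 — all ≤ 2.

2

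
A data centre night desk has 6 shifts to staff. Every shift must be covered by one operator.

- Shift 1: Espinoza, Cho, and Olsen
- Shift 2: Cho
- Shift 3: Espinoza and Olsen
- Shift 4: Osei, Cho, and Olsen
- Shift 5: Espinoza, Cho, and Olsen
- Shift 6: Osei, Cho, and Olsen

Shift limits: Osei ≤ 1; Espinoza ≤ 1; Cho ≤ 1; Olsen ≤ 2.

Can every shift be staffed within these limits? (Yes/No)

Total capacity is 1+1+1+2 = 5 but 6 worker-slots are needed — infeasible.

No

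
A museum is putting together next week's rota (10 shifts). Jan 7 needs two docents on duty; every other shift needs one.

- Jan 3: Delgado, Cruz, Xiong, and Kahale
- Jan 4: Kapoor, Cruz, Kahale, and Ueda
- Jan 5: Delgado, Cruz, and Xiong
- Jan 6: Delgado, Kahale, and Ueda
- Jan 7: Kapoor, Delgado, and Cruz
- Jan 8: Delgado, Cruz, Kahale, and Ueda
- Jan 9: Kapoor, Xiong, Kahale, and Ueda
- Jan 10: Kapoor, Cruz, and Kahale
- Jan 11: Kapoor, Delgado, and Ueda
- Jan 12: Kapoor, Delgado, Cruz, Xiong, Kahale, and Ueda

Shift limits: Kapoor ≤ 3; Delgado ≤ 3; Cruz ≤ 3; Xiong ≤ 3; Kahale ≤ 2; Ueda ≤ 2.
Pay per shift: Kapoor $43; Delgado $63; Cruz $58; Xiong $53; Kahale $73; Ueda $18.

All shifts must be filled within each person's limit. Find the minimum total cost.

$498

Picking the cheapest available docent for each shift independently would cost $358, but that ignores the shift limits.
An optimal schedule: Jan 3→Xiong, Jan 4→Kapoor, Jan 5→Xiong, Jan 6→Ueda, Jan 7→Kapoor+Cruz, Jan 8→Cruz, Jan 9→Xiong, Jan 10→Kapoor, Jan 11→Ueda, Jan 12→Cruz.
Total: 53 + 43 + 53 + 18 + 43 + 58 + 58 + 53 + 43 + 18 + 58 = $498.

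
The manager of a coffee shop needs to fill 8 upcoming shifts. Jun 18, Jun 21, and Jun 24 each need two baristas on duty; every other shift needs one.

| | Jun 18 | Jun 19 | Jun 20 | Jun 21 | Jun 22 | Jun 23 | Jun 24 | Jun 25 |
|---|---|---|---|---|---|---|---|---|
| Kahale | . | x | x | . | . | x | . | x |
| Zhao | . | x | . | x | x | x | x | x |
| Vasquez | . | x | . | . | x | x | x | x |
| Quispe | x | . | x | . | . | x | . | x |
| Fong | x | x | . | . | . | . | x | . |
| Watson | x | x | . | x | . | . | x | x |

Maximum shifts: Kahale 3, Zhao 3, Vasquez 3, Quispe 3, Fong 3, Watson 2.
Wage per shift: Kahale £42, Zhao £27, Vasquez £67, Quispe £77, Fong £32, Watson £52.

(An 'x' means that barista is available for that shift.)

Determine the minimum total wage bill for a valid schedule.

£407

Jun 21 can only be covered by Zhao and Watson, so that assignment is forced.
Picking the cheapest available barista for each shift independently would cost £372, but that ignores the shift limits.
An optimal schedule: Jun 18→Fong+Watson, Jun 19→Fong, Jun 20→Kahale, Jun 21→Zhao+Watson, Jun 22→Zhao, Jun 23→Kahale, Jun 24→Zhao+Fong, Jun 25→Kahale.
Total: 32 + 52 + 32 + 42 + 27 + 52 + 27 + 42 + 27 + 32 + 42 = £407.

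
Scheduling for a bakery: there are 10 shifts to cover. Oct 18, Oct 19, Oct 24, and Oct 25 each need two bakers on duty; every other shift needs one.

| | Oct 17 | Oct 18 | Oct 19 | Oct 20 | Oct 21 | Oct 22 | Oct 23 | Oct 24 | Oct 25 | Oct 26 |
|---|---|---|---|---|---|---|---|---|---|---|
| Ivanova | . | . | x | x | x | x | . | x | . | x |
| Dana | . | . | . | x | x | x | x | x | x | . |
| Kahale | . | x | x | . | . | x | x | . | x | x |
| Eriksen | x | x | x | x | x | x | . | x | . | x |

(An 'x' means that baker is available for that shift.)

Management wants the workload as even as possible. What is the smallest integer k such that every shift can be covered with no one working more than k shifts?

4

With 4 bakers and 14 worker-slots to fill, someone must work at least ⌈14/4⌉ = 4 shifts, so k ≥ 4.
k = 4 works: Oct 17→Eriksen, Oct 18→Kahale+Eriksen, Oct 19→Ivanova+Kahale, Oct 20→Ivanova, Oct 21→Ivanova, Oct 22→Dana, Oct 23→Dana, Oct 24→Ivanova+Dana, Oct 25→Dana+Kahale, Oct 26→Kahale.
Loads: Ivanova 4, Dana 4, Kahale 4, Eriksen 2 — all ≤ 4.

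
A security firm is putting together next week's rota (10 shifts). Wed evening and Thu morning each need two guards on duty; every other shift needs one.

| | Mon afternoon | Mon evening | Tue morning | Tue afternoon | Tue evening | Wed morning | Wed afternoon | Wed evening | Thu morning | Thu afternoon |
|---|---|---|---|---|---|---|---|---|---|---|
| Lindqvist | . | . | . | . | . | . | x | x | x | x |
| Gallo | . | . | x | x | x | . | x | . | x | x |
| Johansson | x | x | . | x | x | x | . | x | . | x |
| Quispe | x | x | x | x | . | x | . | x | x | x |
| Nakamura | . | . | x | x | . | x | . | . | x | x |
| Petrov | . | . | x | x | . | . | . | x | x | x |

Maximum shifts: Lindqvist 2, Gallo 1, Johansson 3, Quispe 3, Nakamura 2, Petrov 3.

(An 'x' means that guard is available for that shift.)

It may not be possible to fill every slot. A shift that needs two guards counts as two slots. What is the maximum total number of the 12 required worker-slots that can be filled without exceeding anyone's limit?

Total capacity across all guards is 2+1+3+3+2+3 = 14, and 12 slots are needed, so at most 12 can be filled.
An assignment achieving 12: Mon afternoon→Johansson, Mon evening→Johansson, Tue morning→Quispe, Tue afternoon→Quispe, Tue evening→Gallo, Wed morning→Johansson, Wed afternoon→Lindqvist, Wed evening→Lindqvist+Quispe, Thu morning→Nakamura+Petrov, Thu afternoon→Nakamura.
Loads: Lindqvist 2/2, Gallo 1/1, Johansson 3/3, Quispe 3/3, Nakamura 2/2, Petrov 1/3.

12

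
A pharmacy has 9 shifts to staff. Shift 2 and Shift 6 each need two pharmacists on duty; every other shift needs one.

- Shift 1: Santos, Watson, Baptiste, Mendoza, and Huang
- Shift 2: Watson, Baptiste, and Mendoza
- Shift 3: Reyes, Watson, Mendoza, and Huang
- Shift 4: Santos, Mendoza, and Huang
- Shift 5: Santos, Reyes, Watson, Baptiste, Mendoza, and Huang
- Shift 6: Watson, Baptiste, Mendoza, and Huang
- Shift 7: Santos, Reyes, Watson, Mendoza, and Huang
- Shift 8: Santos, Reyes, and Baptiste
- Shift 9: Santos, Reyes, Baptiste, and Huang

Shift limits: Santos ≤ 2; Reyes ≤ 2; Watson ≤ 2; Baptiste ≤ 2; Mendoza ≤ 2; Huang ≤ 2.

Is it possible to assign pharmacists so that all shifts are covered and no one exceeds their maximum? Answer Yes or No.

Yes

One valid schedule: Shift 1→Watson, Shift 2→Watson+Baptiste, Shift 3→Reyes, Shift 4→Santos, Shift 5→Baptiste, Shift 6→Mendoza+Huang, Shift 7→Mendoza, Shift 8→Santos, Shift 9→Reyes.
Loads: Santos 2/2, Reyes 2/2, Watson 2/2, Baptiste 2/2, Mendoza 2/2, Huang 1/2 — all within limits.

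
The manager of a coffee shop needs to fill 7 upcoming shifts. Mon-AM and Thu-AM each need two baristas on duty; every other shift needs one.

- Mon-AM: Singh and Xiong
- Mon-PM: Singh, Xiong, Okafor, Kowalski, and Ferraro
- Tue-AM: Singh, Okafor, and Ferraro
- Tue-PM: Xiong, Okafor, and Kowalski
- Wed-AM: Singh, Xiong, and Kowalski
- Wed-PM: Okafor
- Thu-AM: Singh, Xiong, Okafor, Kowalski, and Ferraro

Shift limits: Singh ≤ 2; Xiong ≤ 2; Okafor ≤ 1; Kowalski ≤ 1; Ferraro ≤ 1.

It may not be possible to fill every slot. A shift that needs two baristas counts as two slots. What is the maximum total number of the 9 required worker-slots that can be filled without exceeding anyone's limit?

7

Total capacity across all baristas is 2+2+1+1+1 = 7, and 9 slots are needed, so at most 7 can be filled.
An assignment achieving 7: Mon-AM→Singh+Xiong, Mon-PM→Ferraro, Tue-AM→Singh, Tue-PM→Xiong, Wed-AM→Kowalski, Wed-PM→Okafor.
Loads: Singh 2/2, Xiong 2/2, Okafor 1/1, Kowalski 1/1, Ferraro 1/1.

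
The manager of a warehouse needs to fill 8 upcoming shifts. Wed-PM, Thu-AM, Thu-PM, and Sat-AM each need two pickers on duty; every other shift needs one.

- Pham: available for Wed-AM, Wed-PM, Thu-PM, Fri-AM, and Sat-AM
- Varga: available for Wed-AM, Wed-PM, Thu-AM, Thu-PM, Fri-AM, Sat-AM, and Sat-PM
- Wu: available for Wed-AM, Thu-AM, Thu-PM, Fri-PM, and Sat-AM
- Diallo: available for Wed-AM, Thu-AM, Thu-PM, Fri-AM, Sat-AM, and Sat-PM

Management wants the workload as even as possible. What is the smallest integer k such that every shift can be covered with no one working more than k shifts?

With 4 pickers and 12 worker-slots to fill, someone must work at least ⌈12/4⌉ = 3 shifts, so k ≥ 3.
k = 3 works: Wed-AM→Diallo, Wed-PM→Pham+Varga, Thu-AM→Varga+Wu, Thu-PM→Pham+Diallo, Fri-AM→Pham, Fri-PM→Wu, Sat-AM→Wu+Diallo, Sat-PM→Varga.
Loads: Pham 3, Varga 3, Wu 3, Diallo 3 — all ≤ 3.

3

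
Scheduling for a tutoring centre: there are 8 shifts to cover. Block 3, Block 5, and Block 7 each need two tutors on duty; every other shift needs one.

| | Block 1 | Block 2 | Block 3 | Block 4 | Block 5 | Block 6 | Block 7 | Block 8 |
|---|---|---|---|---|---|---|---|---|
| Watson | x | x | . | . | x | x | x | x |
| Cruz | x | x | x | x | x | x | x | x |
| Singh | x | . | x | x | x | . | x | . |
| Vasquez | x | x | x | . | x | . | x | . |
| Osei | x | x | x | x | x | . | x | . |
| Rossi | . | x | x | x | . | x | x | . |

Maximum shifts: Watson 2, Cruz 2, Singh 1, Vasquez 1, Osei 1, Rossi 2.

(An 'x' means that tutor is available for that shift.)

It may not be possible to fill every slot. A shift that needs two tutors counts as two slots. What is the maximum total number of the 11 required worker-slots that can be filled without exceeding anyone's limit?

Total capacity across all tutors is 2+2+1+1+1+2 = 9, and 11 slots are needed, so at most 9 can be filled.
An assignment achieving 9: Block 1→Cruz, Block 2→Vasquez, Block 3→Singh+Rossi, Block 4→Cruz, Block 5→Osei, Block 6→Watson, Block 7→Rossi, Block 8→Watson.
Loads: Watson 2/2, Cruz 2/2, Singh 1/1, Vasquez 1/1, Osei 1/1, Rossi 2/2.

9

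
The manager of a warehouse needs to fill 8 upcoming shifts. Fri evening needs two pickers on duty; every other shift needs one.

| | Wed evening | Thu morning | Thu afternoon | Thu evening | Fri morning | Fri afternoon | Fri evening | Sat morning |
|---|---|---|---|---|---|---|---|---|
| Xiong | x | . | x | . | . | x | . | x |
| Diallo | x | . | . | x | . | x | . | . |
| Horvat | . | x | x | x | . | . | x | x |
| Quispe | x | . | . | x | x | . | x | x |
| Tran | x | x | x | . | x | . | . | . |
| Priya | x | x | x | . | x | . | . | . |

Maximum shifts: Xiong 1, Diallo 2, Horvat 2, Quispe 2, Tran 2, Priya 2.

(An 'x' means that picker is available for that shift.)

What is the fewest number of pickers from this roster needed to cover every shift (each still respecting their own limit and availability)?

5

9 slots to fill and no one can take more than 2, so at least ⌈9/2⌉ = 5 pickers are needed.
Xiong, Diallo, Horvat, Quispe, and Tran alone can cover everything: Wed evening→Tran, Thu morning→Horvat, Thu afternoon→Tran, Thu evening→Diallo, Fri morning→Quispe, Fri afternoon→Diallo, Fri evening→Horvat+Quispe, Sat morning→Xiong.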